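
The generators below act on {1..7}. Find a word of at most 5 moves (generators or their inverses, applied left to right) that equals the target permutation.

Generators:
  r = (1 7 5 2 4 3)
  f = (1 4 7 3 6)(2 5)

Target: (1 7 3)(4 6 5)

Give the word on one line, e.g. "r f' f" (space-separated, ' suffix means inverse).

  after r: (1 7 5 2 4 3)
  after f: (1 3 4 6)(2 7)
  after r: (2 5)(4 6 7)
  after r: (1 7 3)(4 6 5)

r f r r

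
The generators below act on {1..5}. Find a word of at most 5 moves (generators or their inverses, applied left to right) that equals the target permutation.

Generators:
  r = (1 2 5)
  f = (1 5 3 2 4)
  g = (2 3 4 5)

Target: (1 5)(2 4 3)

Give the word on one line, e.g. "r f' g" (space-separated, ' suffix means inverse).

  after f: (1 5 3 2 4)
  after g': (1 4)(2 3 5)
  after f': (1 2 5 3)
  after f': (1 3 4 2)
  after f': (1 5)(2 4 3)

f g' f' f' f'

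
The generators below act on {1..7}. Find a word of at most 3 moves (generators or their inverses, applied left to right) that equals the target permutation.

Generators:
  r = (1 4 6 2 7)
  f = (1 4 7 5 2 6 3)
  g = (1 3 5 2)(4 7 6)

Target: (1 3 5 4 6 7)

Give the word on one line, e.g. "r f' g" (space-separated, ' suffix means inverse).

g r' r'

  after g: (1 3 5 2)(4 7 6)
  after r': (1 3 5 6)(2 7 4)
  after r': (1 3 5 4 6 7)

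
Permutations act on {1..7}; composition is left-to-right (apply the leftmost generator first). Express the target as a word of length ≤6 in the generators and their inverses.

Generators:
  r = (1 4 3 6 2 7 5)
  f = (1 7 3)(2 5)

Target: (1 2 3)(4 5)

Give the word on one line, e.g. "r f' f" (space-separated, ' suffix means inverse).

  after r': (1 5 7 2 6 3 4)
  after r': (1 7 6 4 5 2 3)
  after f: (1 3 7 6 4 2)
  after r: (1 6 3 5)(2 4 7)
  after r: (1 2 3)(4 5)

r' r' f r r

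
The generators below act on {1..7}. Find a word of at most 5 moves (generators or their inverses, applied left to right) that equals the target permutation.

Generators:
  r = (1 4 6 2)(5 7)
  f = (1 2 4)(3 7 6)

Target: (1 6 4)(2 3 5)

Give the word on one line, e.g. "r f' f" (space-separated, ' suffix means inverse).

  after r': (1 2 6 4)(5 7)
  after f: (1 4 2 3 7 5 6)
  after r': (2 3 5 4 6)
  after r': (1 2 3 7 5)
  after r': (1 6 4)(2 3 5)

r' f r' r' r'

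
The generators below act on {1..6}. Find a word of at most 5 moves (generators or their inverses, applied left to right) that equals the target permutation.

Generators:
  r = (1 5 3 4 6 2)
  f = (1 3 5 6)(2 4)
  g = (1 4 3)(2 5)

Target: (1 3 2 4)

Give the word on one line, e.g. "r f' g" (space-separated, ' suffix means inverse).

r r f' g'

  after r: (1 5 3 4 6 2)
  after r: (1 3 6)(2 5 4)
  after f': (2 3 5)
  after g': (1 3 2 4)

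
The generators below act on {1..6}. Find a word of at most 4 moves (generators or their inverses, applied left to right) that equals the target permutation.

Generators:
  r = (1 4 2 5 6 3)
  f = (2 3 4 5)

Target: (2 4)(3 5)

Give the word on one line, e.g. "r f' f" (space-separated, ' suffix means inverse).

  after f: (2 3 4 5)
  after f: (2 4)(3 5)

f f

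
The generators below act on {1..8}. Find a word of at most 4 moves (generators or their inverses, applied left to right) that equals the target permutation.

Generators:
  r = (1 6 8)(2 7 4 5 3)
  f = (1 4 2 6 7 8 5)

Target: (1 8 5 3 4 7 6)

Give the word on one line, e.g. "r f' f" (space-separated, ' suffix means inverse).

r' f' f' r

  after r': (1 8 6)(2 3 5 4 7)
  after f': (1 7 4 6 5)(2 3 8)
  after f': (1 6 8 4 2 3 7)
  after r: (1 8 5 3 4 7 6)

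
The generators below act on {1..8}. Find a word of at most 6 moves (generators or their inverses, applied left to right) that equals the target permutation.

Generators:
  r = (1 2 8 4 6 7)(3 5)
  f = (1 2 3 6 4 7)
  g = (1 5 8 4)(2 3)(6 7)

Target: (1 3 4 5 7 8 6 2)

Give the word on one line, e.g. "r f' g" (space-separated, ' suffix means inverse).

  after f': (1 7 4 6 3 2)
  after r: (3 8 4 7 6 5)
  after g: (1 5 2 3 4 6 8)
  after f': (1 5)(3 6 8 7 4)
  after r': (1 3 4 5 7 8 6 2)

f' r g f' r'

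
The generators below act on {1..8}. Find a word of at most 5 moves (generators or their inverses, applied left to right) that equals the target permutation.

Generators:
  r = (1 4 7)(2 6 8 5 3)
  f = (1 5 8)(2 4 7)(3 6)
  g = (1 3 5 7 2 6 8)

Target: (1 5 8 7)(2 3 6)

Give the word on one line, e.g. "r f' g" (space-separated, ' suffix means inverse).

  after f: (1 5 8)(2 4 7)(3 6)
  after r: (1 3 8 4)(2 7 6)
  after f: (1 6 4 5 8 7 3)
  after g: (1 8 2 6 4 7 5)
  after f': (1 5 8 7)(2 3 6)

f r f g f'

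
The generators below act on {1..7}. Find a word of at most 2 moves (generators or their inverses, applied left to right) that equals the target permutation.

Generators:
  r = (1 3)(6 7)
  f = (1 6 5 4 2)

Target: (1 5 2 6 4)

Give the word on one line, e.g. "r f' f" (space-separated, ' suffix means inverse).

f f

  after f: (1 6 5 4 2)
  after f: (1 5 2 6 4)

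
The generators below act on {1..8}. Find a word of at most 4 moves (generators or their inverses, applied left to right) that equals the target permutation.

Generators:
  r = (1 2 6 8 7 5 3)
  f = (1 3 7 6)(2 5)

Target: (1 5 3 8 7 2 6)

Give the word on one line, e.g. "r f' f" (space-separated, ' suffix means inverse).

f' f' r

  after f': (1 6 7 3)(2 5)
  after f': (1 7)(3 6)
  after r: (1 5 3 8 7 2 6)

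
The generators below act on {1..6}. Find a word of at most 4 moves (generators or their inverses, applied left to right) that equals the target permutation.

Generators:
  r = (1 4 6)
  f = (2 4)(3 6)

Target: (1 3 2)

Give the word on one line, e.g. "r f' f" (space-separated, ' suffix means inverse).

  after f: (2 4)(3 6)
  after r': (1 6 3 4 2)
  after f: (1 3 2)

f r' f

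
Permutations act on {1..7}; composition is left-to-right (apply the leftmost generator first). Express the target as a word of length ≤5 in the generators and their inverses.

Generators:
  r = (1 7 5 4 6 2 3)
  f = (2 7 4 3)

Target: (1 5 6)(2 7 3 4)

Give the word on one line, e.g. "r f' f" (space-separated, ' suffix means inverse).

f' r' f' r' f

  after f': (2 3 4 7)
  after r': (1 3 5 7 6 4)
  after f': (1 4)(2 3 5)(6 7)
  after r': (1 5 6)(3 7 4)
  after f: (1 5 6)(2 7 3 4)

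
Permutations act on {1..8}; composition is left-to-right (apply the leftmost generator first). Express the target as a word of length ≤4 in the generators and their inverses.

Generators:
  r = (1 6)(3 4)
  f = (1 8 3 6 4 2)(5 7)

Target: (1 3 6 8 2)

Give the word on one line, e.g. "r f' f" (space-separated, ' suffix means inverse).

f' f' r

  after f': (1 2 4 6 3 8)(5 7)
  after f': (1 4 3)(2 6 8)
  after r: (1 3 6 8 2)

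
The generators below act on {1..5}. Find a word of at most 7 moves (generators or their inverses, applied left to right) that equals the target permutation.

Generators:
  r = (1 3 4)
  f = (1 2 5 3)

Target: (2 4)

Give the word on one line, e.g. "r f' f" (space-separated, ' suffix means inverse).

f r' f' f' r'

  after f: (1 2 5 3)
  after r': (1 2 5)(3 4)
  after f': (3 4 5)
  after f': (1 3 4 2)
  after r': (2 4)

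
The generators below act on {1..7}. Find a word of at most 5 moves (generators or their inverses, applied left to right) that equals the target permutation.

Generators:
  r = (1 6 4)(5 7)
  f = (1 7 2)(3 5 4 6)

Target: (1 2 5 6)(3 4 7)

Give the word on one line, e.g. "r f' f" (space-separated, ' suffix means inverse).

r' r' r' f' r

  after r': (1 4 6)(5 7)
  after r': (1 6 4)
  after r': (5 7)
  after f': (1 2 7 3 6 4 5)
  after r: (1 2 5 6)(3 4 7)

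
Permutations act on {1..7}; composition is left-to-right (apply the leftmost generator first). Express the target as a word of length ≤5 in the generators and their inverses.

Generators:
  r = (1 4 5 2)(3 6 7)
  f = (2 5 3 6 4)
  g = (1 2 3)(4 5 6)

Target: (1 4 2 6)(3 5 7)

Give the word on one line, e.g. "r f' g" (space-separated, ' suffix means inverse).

  after f: (2 5 3 6 4)
  after r': (1 2 4 5 7 6)
  after f': (1 4 2 6)(3 5 7)

f r' f'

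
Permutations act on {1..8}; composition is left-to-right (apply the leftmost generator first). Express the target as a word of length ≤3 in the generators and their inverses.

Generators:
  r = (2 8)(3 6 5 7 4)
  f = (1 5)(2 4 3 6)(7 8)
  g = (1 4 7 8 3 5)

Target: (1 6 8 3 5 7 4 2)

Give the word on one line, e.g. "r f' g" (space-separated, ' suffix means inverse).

f g' r

  after f: (1 5)(2 4 3 6)(7 8)
  after g': (1 3 6 2)(4 8)
  after r: (1 6 8 3 5 7 4 2)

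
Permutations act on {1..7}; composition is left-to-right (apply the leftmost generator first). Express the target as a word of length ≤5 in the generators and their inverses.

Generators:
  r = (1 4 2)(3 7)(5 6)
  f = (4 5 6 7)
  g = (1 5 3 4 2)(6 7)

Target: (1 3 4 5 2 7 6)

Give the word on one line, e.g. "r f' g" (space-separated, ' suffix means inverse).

  after g: (1 5 3 4 2)(6 7)
  after f: (1 6 4 2)(3 5)
  after g: (1 7 6 2 5 4)
  after r: (1 3 7 5 2 6)
  after f: (1 3 4 5 2 7 6)

g f g r f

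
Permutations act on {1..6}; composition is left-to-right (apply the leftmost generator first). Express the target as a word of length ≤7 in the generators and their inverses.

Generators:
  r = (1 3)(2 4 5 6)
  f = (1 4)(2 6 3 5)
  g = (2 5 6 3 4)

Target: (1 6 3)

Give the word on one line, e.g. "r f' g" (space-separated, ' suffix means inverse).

  after g: (2 5 6 3 4)
  after g: (2 6 4 5 3)
  after f: (1 4 2 3 6)
  after g: (1 2 4 5 6)
  after r': (1 6 3)

g g f g r'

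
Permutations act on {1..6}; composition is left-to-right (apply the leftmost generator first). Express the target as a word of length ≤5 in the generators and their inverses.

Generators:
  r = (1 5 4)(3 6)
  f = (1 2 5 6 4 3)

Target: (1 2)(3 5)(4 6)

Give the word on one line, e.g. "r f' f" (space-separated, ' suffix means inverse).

r f' r r r

  after r: (1 5 4)(3 6)
  after f': (1 2)(3 5 6 4)
  after r: (1 2 5 3 4 6)
  after r: (1 2 4 3)(5 6)
  after r: (1 2)(3 5)(4 6)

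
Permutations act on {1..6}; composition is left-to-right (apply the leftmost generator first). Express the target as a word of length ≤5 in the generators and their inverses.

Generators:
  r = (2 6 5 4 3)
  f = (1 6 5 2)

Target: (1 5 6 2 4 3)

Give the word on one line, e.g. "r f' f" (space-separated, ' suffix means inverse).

  after r: (2 6 5 4 3)
  after r: (2 5 3 6 4)
  after f': (1 2 6 4 5 3)
  after r: (1 6 3)(2 5)
  after r: (1 5 6 2 4 3)

r r f' r r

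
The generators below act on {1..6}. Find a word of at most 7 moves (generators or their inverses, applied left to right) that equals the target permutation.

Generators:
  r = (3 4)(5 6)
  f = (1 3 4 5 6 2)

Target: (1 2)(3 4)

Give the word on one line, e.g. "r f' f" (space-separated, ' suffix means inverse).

  after f: (1 3 4 5 6 2)
  after f: (1 4 6)(2 3 5)
  after r: (1 3 6)(2 4 5)
  after f': (2 3 5 6)
  after f': (1 2)(3 4)

f f r f' f'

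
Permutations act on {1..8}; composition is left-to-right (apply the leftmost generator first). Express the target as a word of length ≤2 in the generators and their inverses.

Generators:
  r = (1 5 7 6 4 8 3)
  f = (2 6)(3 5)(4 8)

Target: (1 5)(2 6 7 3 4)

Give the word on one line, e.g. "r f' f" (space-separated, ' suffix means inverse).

  after r': (1 3 8 4 6 7 5)
  after f: (1 5)(2 6 7 3 4)

r' f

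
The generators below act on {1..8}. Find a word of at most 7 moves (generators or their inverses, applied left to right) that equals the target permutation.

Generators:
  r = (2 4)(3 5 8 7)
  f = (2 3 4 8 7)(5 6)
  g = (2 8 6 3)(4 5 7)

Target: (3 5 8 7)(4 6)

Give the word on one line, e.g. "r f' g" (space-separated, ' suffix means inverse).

g f g' r' f'

  after g: (2 8 6 3)(4 5 7)
  after f: (2 7 8 5)(4 6)
  after g': (2 5 3 6 7)(4 8)
  after r': (2 3 6 8)(4 5 7)
  after f': (3 5 8 7)(4 6)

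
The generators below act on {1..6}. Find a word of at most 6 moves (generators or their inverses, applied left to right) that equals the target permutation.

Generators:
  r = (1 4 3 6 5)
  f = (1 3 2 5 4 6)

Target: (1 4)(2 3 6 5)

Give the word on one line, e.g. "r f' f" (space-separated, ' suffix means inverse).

r f f r

  after r: (1 4 3 6 5)
  after f: (1 6 4 2 5 3)
  after f: (2 4 5)
  after r: (1 4)(2 3 6 5)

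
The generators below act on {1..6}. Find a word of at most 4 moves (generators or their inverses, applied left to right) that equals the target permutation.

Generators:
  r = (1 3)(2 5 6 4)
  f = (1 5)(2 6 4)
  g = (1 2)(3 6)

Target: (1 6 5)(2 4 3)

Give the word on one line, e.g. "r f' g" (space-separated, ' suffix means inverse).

  after r': (1 3)(2 4 6 5)
  after g': (1 6 5)(2 4 3)

r' g'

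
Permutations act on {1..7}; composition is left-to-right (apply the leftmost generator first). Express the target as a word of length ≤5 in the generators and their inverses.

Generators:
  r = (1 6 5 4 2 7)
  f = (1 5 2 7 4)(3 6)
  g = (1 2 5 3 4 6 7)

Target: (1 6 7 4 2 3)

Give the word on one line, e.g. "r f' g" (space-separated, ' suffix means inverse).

g g r'

  after g: (1 2 5 3 4 6 7)
  after g: (1 5 4 7 2 3 6)
  after r': (1 6 7 4 2 3)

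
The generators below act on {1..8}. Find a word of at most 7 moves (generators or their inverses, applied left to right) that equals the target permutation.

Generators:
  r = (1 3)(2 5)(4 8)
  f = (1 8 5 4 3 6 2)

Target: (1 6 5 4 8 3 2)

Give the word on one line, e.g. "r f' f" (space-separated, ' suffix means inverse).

f r' f' r f'

  after f: (1 8 5 4 3 6 2)
  after r': (1 4)(2 3 6 5 8)
  after f': (1 5)(2 4)(6 8)
  after r: (1 2 8 6 4 5 3)
  after f': (1 6 5 4 8 3 2)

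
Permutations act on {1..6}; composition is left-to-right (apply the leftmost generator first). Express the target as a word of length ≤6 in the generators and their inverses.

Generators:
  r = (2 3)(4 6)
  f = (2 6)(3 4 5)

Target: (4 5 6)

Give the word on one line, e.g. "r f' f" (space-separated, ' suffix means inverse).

r' f r' f'

  after r': (2 3)(4 6)
  after f: (2 4)(3 6 5)
  after r': (2 6 5)(3 4)
  after f': (4 5 6)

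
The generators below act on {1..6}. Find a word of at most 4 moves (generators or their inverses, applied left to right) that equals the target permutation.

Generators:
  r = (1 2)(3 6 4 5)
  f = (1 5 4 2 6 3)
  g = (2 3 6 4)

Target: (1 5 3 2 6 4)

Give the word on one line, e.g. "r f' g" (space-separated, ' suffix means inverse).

r' r' f

  after r': (1 2)(3 5 4 6)
  after r': (3 4)(5 6)
  after f: (1 5 3 2 6 4)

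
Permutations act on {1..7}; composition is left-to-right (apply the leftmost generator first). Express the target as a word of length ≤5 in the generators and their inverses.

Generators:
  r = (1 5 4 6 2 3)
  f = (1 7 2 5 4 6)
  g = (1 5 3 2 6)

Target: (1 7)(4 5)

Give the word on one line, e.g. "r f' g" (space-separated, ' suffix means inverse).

r' g f r' f

  after r': (1 3 2 6 4 5)
  after g: (1 2)(3 6 4)
  after f: (1 5 4 3)(2 7)
  after r': (2 7 6 4)
  after f: (1 7)(4 5)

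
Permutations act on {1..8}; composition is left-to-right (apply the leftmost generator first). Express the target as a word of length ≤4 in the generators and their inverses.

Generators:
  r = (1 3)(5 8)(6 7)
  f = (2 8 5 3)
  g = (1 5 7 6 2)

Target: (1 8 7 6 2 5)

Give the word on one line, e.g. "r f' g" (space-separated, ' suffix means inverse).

r f' r g

  after r: (1 3)(5 8)(6 7)
  after f': (1 5 2 3)(6 7)
  after r: (1 8 5 2)
  after g: (1 8 7 6 2 5)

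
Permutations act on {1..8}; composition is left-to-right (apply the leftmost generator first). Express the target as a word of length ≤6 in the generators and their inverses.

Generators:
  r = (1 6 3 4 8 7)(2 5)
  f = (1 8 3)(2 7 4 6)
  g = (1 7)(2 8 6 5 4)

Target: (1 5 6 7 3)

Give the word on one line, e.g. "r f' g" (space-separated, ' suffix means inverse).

g g r f' g'

  after g: (1 7)(2 8 6 5 4)
  after g: (2 6 4 8 5)
  after r: (1 6 8 2 3 4 7)
  after f': (1 4 2 8 6)(3 7)
  after g': (1 5 6 7 3)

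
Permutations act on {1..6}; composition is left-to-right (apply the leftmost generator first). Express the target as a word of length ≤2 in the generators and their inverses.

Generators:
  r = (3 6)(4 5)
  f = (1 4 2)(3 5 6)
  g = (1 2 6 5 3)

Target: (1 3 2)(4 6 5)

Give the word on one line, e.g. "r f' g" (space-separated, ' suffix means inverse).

r' g'

  after r': (3 6)(4 5)
  after g': (1 3 2)(4 6 5)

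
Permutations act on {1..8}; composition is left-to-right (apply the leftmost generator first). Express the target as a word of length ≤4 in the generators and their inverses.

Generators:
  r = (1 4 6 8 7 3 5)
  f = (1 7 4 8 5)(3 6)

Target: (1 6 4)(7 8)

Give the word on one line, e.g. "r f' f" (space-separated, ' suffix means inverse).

  after f': (1 5 8 4 7)(3 6)
  after r: (3 8 6 5 7 4)
  after r: (1 4 5 3 7 6)
  after r: (1 6 4)(7 8)

f' r r r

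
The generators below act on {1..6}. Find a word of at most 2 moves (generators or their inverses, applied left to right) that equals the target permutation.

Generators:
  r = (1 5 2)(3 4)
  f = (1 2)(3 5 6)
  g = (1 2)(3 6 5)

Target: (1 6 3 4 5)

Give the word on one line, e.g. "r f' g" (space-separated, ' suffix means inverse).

r g'

  after r: (1 5 2)(3 4)
  after g': (1 6 3 4 5)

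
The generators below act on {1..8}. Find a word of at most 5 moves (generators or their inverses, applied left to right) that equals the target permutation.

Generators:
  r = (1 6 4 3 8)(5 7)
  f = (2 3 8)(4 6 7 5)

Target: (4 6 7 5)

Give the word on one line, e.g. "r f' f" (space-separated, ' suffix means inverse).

f' f' f'

  after f': (2 8 3)(4 5 7 6)
  after f': (2 3 8)(4 7)(5 6)
  after f': (4 6 7 5)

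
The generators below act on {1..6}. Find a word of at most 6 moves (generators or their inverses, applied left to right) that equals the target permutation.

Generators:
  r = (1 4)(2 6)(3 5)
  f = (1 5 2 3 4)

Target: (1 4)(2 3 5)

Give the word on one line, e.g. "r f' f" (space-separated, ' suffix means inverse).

  after r': (1 4)(2 6)(3 5)
  after f': (1 3)(2 6 5)
  after r': (1 5 6 3 4)
  after f': (2 5 6)
  after r': (1 4)(2 3 5)

r' f' r' f' r'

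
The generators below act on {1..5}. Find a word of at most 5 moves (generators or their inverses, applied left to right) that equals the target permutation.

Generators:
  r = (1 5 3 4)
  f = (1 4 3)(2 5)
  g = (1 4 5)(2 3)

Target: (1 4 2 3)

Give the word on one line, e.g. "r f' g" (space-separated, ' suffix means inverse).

f r' g' f g'

  after f: (1 4 3)(2 5)
  after r': (1 3 4 5 2)
  after g': (1 2 5 3)
  after f: (1 5)(3 4)
  after g': (1 4 2 3)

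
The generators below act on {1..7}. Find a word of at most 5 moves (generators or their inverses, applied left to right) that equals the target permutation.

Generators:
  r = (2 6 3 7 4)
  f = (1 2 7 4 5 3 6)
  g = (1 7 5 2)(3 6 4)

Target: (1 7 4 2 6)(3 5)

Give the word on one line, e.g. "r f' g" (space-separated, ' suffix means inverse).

g r f'

  after g: (1 7 5 2)(3 6 4)
  after r: (1 4 7 5 6 2)
  after f': (1 7 4 2 6)(3 5)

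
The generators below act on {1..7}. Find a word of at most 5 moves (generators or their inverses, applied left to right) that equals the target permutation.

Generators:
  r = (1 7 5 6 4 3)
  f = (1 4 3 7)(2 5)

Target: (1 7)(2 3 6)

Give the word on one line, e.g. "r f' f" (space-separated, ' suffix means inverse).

  after f: (1 4 3 7)(2 5)
  after f: (1 3)(4 7)
  after f: (1 7 3 4)(2 5)
  after r': (2 7 4 3 6 5)
  after f': (1 7)(2 3 6)

f f f r' f'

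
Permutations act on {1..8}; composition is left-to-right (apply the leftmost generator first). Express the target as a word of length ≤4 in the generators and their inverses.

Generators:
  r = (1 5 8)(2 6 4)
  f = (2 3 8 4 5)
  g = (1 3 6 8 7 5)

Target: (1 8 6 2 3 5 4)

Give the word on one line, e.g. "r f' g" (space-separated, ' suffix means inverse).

f r'

  after f: (2 3 8 4 5)
  after r': (1 8 6 2 3 5 4)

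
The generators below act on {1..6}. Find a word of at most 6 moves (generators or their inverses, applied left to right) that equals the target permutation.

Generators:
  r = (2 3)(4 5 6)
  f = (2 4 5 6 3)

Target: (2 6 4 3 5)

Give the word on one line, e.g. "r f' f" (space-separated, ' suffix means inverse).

  after r': (2 3)(4 6 5)
  after f: (3 4)
  after r': (2 3 6 5 4)
  after f': (2 6 4 3 5)

r' f r' f'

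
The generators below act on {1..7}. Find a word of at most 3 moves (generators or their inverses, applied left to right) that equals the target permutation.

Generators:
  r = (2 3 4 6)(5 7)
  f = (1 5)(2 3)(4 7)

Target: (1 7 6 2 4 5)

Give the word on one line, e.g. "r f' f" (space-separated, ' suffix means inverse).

f' r

  after f': (1 5)(2 3)(4 7)
  after r: (1 7 6 2 4 5)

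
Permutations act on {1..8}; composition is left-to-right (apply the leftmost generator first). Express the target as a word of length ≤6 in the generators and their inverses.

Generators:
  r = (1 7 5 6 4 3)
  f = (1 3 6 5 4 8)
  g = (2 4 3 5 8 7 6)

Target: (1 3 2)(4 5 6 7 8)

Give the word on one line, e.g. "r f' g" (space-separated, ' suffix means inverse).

g' r g r g

  after g': (2 6 7 8 5 3 4)
  after r: (1 7 8 6 5)(2 4)
  after g: (1 6 8 2 3 5)
  after r: (1 4 3 6 8 2)(5 7)
  after g: (1 3 2)(4 5 6 7 8)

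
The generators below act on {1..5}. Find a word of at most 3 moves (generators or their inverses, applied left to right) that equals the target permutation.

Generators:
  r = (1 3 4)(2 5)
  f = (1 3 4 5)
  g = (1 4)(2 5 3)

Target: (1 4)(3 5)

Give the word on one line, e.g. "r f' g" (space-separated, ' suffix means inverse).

f' f'

  after f': (1 5 4 3)
  after f': (1 4)(3 5)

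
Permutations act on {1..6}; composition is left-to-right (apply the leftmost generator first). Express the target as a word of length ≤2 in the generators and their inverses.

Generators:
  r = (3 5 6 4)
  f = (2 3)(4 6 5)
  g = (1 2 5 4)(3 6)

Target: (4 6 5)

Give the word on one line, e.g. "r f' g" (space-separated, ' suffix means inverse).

  after f': (2 3)(4 5 6)
  after f': (4 6 5)

f' f'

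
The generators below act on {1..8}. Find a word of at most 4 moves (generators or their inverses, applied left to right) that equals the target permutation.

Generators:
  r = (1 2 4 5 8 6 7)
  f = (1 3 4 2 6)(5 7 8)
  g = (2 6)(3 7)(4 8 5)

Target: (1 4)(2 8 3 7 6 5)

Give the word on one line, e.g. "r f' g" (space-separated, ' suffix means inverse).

  after g': (2 6)(3 7)(4 5 8)
  after f: (1 3 8 2)(4 7)
  after r': (1 3 5 4 6 8)(2 7)
  after f: (1 4)(2 8 3 7 6 5)

g' f r' f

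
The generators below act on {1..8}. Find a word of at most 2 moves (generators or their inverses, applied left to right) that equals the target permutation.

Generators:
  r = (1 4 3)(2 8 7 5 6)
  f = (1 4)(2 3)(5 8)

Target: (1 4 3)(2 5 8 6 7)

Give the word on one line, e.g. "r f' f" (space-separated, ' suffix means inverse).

r' r'

  after r': (1 3 4)(2 6 5 7 8)
  after r': (1 4 3)(2 5 8 6 7)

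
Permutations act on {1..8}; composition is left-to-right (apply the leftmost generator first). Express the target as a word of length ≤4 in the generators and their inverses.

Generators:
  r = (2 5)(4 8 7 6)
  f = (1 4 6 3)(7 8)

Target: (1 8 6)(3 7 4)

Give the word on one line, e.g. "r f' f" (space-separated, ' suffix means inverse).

  after f': (1 3 6 4)(7 8)
  after f': (1 6)(3 4)
  after r: (1 4 3 8 7 6)(2 5)
  after r: (1 8 6)(3 7 4)

f' f' r r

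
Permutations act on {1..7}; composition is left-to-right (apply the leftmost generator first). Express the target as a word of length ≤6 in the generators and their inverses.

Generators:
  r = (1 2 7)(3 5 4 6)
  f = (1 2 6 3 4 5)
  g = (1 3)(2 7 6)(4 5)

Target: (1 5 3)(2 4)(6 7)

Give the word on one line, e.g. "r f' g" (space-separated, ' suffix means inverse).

  after r': (1 7 2)(3 6 4 5)
  after f': (1 7)(2 5 6 3)
  after g: (1 6)(2 4 5)(3 7)
  after f: (1 3 7 4)(2 5 6)
  after r: (1 5 3)(2 4)(6 7)

r' f' g f r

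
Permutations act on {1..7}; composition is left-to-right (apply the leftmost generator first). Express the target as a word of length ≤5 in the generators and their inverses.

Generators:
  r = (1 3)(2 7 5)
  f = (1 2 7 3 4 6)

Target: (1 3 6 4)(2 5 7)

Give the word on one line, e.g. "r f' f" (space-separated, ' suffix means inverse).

  after f: (1 2 7 3 4 6)
  after r: (1 7)(2 5)(3 4 6)
  after f: (1 3 6 4)(2 5 7)

f r f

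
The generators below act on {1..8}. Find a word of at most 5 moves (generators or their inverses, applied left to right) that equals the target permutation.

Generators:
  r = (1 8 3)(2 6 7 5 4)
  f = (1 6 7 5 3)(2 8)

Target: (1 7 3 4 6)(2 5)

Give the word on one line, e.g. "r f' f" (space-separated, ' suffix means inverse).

  after r': (1 3 8)(2 4 5 7 6)
  after f': (1 5 6 8 3 2 4 7)
  after r': (1 7 3 4 6)(2 5)

r' f' r'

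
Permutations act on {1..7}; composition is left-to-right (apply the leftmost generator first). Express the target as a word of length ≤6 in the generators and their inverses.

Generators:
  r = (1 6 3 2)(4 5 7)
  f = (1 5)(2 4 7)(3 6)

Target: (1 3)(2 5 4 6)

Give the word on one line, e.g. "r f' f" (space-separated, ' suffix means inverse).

  after f: (1 5)(2 4 7)(3 6)
  after f: (2 7 4)
  after r: (1 6 3 2 4)(5 7)
  after r: (1 3)(2 5 4 6)

f f r r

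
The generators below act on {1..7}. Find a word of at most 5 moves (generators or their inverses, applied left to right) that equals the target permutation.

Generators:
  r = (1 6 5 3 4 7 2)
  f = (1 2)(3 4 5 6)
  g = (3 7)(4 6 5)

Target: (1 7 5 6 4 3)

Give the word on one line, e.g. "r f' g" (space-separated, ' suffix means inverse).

  after f: (1 2)(3 4 5 6)
  after g: (1 2)(3 6 7)
  after r': (1 7 5 6 4 3)

f g r'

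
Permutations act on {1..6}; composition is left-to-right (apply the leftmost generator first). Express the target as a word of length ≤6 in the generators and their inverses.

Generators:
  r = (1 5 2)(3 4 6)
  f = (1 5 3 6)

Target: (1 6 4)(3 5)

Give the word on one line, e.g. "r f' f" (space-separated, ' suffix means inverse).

  after f': (1 6 3 5)
  after f': (1 3)(5 6)
  after r': (1 6)(2 5 4 3)
  after f': (1 3 2)(4 5)
  after r': (1 6 4)(3 5)

f' f' r' f' r'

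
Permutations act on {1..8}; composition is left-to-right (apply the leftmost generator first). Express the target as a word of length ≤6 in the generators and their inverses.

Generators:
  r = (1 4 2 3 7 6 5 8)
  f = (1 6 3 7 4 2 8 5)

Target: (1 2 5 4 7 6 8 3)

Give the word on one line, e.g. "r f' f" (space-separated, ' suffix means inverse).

  after f: (1 6 3 7 4 2 8 5)
  after f: (1 3 4 8)(2 5 6 7)
  after f: (1 7 8 6 4 5 3 2)
  after r': (1 3 4 6)(2 8 7 5)
  after r': (1 2 5 4 7 6 8 3)

f f f r' r'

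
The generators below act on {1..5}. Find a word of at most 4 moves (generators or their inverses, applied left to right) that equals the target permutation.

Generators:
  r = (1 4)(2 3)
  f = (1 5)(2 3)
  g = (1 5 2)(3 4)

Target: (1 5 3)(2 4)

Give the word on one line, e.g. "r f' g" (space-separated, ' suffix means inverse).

g r'

  after g: (1 5 2)(3 4)
  after r': (1 5 3)(2 4)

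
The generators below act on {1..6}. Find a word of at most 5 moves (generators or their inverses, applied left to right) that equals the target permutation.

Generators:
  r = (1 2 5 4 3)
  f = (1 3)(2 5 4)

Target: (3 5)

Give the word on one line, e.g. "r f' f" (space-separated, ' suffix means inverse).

  after f: (1 3)(2 5 4)
  after f: (2 4 5)
  after r': (1 3 4 2 5)
  after f': (3 5)

f f r' f'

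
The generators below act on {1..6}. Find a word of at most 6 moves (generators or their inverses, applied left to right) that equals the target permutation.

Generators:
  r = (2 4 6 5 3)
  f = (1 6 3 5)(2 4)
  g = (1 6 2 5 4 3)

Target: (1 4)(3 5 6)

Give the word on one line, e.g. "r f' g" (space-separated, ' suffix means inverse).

g r' f r

  after g: (1 6 2 5 4 3)
  after r': (1 4 5 2 6 3)
  after f: (1 2 3 6 5 4)
  after r: (1 4)(3 5 6)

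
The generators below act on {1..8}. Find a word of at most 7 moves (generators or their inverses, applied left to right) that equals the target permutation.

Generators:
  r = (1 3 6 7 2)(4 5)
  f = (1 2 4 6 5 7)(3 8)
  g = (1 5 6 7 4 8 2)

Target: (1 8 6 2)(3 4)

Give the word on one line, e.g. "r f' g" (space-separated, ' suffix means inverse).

  after r': (1 2 7 6 3)(4 5)
  after f': (2 5)(3 7 4 6 8)
  after g': (1 2)(3 6 4 5 8)
  after g': (1 8 3 5 4)(6 7)
  after r: (1 8 6 2)(3 4)

r' f' g' g' r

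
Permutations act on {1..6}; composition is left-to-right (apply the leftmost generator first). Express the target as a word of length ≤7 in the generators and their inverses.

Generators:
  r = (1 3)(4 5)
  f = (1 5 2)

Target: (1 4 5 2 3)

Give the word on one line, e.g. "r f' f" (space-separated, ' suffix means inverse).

  after f': (1 2 5)
  after r': (1 2 4 5 3)
  after r': (1 2 5)
  after f': (1 5 2)
  after r': (1 4 5 2 3)

f' r' r' f' r'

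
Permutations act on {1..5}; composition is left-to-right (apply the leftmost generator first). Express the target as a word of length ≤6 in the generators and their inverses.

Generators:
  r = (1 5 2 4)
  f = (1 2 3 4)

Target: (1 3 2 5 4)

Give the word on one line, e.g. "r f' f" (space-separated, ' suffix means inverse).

f' r f' f'

  after f': (1 4 3 2)
  after r: (2 5)(3 4)
  after f': (1 4 2 5)
  after f': (1 3 2 5 4)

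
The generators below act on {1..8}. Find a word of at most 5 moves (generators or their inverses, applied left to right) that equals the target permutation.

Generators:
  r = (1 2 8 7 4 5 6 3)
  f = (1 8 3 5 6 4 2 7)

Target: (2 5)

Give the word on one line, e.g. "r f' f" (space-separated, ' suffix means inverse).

  after f': (1 7 2 4 6 5 3 8)
  after f': (1 2 6 3)(4 5 8 7)
  after r': (2 5)

f' f' r'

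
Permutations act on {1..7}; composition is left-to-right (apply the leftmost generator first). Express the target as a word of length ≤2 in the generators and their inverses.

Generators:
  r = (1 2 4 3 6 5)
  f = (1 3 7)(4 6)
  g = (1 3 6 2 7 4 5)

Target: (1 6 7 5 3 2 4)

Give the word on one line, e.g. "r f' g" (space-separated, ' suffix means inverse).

  after g: (1 3 6 2 7 4 5)
  after g: (1 6 7 5 3 2 4)

g g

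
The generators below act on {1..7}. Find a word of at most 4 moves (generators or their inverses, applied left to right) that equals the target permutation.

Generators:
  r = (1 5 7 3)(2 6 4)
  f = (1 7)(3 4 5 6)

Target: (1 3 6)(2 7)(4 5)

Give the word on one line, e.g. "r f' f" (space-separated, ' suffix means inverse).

  after r: (1 5 7 3)(2 6 4)
  after f: (1 6 5)(2 3 7 4)
  after r: (1 4 6 7 2)
  after f': (1 3 6)(2 7)(4 5)

r f r f'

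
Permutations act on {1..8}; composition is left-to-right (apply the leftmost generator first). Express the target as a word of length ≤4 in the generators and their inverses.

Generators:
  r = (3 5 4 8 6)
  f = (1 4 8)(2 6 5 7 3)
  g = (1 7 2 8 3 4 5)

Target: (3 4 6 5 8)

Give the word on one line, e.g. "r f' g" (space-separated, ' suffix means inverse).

r r

  after r: (3 5 4 8 6)
  after r: (3 4 6 5 8)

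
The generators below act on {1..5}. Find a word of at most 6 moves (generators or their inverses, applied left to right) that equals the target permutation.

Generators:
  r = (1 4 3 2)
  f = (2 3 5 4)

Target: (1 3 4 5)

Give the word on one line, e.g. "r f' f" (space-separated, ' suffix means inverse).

f r r f' r'

  after f: (2 3 5 4)
  after r: (1 4)(3 5)
  after r: (1 3 5 2)
  after f': (1 2)(4 5)
  after r': (1 3 4 5)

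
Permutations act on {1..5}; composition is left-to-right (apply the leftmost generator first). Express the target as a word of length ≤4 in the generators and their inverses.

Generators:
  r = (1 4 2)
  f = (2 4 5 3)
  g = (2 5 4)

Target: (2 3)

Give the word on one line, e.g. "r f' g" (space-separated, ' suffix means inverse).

  after g': (2 4 5)
  after g': (2 5 4)
  after f: (2 3)

g' g' f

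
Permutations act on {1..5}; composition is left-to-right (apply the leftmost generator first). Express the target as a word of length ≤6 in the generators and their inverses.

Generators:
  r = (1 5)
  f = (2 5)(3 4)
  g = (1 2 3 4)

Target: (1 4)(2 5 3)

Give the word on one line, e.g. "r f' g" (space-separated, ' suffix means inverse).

  after r: (1 5)
  after f: (1 2 5)(3 4)
  after g: (1 3)(2 5)
  after g: (1 4)(2 5 3)

r f g g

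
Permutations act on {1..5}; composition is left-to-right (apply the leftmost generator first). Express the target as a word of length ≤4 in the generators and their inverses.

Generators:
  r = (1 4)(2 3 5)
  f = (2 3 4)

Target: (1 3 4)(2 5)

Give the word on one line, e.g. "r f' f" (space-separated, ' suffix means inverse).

  after r': (1 4)(2 5 3)
  after f': (1 3 4)(2 5)

r' f'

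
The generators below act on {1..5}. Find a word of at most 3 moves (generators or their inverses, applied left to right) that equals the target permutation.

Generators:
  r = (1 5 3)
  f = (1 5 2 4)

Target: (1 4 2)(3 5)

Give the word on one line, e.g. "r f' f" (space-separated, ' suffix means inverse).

f' r'

  after f': (1 4 2 5)
  after r': (1 4 2)(3 5)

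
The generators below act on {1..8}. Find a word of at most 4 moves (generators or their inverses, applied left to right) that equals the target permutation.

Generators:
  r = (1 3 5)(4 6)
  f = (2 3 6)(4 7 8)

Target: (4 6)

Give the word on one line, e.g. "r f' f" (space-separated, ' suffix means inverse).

  after r': (1 5 3)(4 6)
  after r': (1 3 5)
  after r': (4 6)

r' r' r'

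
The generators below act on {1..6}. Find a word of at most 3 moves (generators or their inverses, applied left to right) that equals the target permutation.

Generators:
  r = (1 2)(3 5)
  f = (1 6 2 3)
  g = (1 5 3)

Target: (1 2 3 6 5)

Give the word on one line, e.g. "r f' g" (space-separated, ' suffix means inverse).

  after f: (1 6 2 3)
  after f: (1 2)(3 6)
  after g': (1 2 3 6 5)

f f g'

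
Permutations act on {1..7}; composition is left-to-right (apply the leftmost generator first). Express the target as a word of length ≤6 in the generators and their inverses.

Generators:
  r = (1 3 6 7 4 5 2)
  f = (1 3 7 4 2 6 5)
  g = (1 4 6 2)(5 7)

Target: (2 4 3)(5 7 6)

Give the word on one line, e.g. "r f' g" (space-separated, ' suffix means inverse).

  after g: (1 4 6 2)(5 7)
  after f': (1 7 6 4 2 5 3)
  after g: (1 5 3 4)(2 7)
  after f: (2 4 3)(5 7 6)

g f' g f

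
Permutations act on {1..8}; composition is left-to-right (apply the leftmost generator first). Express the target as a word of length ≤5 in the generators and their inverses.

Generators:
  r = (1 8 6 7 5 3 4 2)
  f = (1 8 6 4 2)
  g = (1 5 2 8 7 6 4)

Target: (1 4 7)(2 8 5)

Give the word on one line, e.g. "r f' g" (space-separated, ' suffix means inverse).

g' g' f

  after g': (1 4 6 7 8 2 5)
  after g': (1 6 8 5 4 7 2)
  after f: (1 4 7)(2 8 5)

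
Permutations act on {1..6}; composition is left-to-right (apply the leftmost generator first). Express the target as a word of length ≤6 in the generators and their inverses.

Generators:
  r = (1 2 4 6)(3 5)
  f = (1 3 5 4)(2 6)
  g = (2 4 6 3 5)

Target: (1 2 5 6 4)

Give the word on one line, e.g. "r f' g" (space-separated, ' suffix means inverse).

r' g f g

  after r': (1 6 4 2)(3 5)
  after g: (1 3 2)
  after f: (1 5 4)(2 3 6)
  after g: (1 2 5 6 4)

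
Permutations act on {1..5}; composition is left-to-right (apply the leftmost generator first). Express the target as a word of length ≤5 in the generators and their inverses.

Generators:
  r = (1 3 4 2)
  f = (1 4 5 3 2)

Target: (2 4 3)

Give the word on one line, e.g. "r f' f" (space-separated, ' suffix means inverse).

  after f': (1 2 3 5 4)
  after r: (2 4 3 5)
  after r: (1 3 5)
  after f: (1 2)(4 5)
  after f: (2 4 3)

f' r r f f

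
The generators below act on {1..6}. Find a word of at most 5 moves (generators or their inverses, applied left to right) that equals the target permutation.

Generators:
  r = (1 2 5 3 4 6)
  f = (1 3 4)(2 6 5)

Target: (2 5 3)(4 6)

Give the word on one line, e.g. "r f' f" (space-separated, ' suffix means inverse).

f' r' f'

  after f': (1 4 3)(2 5 6)
  after r': (1 3 6)(4 5)
  after f': (2 5 3)(4 6)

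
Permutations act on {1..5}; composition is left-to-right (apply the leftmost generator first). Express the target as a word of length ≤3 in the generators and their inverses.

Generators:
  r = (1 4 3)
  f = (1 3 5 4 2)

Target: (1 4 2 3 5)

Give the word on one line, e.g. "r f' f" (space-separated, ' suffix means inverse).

f r'

  after f: (1 3 5 4 2)
  after r': (1 4 2 3 5)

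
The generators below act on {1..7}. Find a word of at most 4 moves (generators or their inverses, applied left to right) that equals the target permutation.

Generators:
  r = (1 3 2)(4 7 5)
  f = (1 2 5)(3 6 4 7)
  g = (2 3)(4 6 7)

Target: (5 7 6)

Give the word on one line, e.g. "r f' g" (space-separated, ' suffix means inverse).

  after r': (1 2 3)(4 5 7)
  after g': (1 3)(4 5 6)
  after g': (1 2 3)(4 5)(6 7)
  after r: (5 7 6)

r' g' g' r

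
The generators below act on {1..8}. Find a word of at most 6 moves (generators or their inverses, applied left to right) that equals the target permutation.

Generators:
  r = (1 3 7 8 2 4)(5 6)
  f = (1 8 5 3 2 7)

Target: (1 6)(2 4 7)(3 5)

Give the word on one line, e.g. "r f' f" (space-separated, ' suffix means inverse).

  after f': (1 7 2 3 5 8)
  after r: (1 8 3 6 5 2 7 4)
  after f: (1 5 7 4 8 2)(3 6)
  after r': (1 6)(2 4 7)(3 5)

f' r f r'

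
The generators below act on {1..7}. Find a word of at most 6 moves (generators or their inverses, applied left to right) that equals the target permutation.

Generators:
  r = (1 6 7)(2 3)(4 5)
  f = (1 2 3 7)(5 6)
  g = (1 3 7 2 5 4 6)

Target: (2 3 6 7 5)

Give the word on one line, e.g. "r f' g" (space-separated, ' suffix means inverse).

r' g g f' g

  after r': (1 7 6)(2 3)(4 5)
  after g: (1 2 7)(3 5 6)
  after g: (1 5)(3 4 6 7)
  after f': (1 6 3 4 5 7 2)
  after g: (2 3 6 7 5)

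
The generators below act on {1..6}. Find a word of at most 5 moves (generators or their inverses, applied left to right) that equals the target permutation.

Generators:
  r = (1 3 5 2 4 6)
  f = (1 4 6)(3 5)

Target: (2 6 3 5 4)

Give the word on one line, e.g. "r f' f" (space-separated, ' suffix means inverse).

  after r: (1 3 5 2 4 6)
  after r: (1 5 4)(2 6 3)
  after f: (1 3 2)(5 6)
  after r': (2 6 3 5 4)

r r f r'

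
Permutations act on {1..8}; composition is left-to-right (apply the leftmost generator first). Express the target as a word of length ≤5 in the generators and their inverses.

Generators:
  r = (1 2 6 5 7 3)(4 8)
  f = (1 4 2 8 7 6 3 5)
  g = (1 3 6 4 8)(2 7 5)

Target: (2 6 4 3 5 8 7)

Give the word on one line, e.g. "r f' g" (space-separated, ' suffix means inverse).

  after f: (1 4 2 8 7 6 3 5)
  after g: (1 8 5 3 2)(4 7)
  after r': (1 4 5 7 8 6 2 3)
  after f': (2 6 4 3 5 8 7)

f g r' f'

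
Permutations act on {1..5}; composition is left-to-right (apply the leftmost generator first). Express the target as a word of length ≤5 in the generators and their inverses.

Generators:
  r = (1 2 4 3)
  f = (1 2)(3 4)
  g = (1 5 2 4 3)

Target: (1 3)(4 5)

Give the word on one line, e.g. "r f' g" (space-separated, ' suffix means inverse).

g' f g

  after g': (1 3 4 2 5)
  after f: (1 4)(2 5)
  after g: (1 3)(4 5)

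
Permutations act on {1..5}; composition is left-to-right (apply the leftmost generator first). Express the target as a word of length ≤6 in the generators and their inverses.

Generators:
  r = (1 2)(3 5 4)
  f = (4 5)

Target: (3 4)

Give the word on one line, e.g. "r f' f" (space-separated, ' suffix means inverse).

  after f: (4 5)
  after r: (1 2)(3 5)
  after f': (1 2)(3 4 5)
  after r': (3 5 4)
  after f': (3 4)

f r f' r' f'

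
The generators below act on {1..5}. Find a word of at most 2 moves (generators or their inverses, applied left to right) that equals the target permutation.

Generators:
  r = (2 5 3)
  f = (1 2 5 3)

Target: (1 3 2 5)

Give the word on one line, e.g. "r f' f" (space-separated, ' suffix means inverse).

  after r': (2 3 5)
  after f': (1 3 2 5)

r' f'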